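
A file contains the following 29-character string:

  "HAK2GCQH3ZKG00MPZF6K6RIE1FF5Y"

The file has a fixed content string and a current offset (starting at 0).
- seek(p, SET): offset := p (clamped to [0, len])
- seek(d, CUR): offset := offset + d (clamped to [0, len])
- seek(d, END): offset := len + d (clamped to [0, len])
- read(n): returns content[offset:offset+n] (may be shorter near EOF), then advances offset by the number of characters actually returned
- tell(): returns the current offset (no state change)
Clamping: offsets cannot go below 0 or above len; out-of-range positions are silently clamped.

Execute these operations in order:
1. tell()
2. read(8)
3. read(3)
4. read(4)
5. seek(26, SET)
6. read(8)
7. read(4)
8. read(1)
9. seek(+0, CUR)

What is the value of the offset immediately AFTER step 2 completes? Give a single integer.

Answer: 8

Derivation:
After 1 (tell()): offset=0
After 2 (read(8)): returned 'HAK2GCQH', offset=8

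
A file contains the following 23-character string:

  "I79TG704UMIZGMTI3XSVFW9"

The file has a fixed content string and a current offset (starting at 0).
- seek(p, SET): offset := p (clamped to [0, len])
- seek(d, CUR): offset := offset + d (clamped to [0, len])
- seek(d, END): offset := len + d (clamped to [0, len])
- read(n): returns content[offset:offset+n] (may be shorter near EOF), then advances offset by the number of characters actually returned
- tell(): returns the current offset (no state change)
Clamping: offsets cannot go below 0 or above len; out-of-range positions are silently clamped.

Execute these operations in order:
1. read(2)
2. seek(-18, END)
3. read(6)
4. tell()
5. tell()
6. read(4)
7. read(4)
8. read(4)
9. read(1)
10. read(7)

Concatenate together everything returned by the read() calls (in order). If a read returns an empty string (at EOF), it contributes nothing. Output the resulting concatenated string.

Answer: I7704UMIZGMTI3XSVFW9

Derivation:
After 1 (read(2)): returned 'I7', offset=2
After 2 (seek(-18, END)): offset=5
After 3 (read(6)): returned '704UMI', offset=11
After 4 (tell()): offset=11
After 5 (tell()): offset=11
After 6 (read(4)): returned 'ZGMT', offset=15
After 7 (read(4)): returned 'I3XS', offset=19
After 8 (read(4)): returned 'VFW9', offset=23
After 9 (read(1)): returned '', offset=23
After 10 (read(7)): returned '', offset=23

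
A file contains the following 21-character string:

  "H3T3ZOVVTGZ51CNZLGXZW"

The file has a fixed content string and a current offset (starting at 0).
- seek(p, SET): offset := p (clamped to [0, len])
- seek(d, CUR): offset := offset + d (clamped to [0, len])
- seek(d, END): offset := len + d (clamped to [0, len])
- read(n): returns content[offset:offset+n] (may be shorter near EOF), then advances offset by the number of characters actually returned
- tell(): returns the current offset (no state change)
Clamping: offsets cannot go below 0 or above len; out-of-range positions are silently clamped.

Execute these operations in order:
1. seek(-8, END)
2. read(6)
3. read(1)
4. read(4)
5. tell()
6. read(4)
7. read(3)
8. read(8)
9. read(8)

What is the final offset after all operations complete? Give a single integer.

Answer: 21

Derivation:
After 1 (seek(-8, END)): offset=13
After 2 (read(6)): returned 'CNZLGX', offset=19
After 3 (read(1)): returned 'Z', offset=20
After 4 (read(4)): returned 'W', offset=21
After 5 (tell()): offset=21
After 6 (read(4)): returned '', offset=21
After 7 (read(3)): returned '', offset=21
After 8 (read(8)): returned '', offset=21
After 9 (read(8)): returned '', offset=21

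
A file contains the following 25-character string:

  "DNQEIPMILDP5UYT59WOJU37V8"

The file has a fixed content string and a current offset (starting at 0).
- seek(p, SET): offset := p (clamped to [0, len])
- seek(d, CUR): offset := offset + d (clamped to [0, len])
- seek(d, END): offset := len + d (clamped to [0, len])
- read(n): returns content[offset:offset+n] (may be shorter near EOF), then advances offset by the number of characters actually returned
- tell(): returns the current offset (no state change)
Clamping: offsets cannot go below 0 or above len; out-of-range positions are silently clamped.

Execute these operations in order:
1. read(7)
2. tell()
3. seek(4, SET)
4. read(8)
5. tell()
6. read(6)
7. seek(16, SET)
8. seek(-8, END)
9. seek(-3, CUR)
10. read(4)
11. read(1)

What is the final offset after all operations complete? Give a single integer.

Answer: 19

Derivation:
After 1 (read(7)): returned 'DNQEIPM', offset=7
After 2 (tell()): offset=7
After 3 (seek(4, SET)): offset=4
After 4 (read(8)): returned 'IPMILDP5', offset=12
After 5 (tell()): offset=12
After 6 (read(6)): returned 'UYT59W', offset=18
After 7 (seek(16, SET)): offset=16
After 8 (seek(-8, END)): offset=17
After 9 (seek(-3, CUR)): offset=14
After 10 (read(4)): returned 'T59W', offset=18
After 11 (read(1)): returned 'O', offset=19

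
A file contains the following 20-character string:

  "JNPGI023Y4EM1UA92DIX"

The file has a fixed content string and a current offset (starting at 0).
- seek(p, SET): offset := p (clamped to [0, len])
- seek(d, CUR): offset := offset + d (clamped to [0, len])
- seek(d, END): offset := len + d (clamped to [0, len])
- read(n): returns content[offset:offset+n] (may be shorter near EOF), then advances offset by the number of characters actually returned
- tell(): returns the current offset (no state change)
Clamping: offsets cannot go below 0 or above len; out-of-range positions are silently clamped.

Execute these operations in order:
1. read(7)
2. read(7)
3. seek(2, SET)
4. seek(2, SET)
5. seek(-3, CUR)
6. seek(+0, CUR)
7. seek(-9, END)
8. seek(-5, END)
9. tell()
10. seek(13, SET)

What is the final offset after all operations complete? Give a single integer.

After 1 (read(7)): returned 'JNPGI02', offset=7
After 2 (read(7)): returned '3Y4EM1U', offset=14
After 3 (seek(2, SET)): offset=2
After 4 (seek(2, SET)): offset=2
After 5 (seek(-3, CUR)): offset=0
After 6 (seek(+0, CUR)): offset=0
After 7 (seek(-9, END)): offset=11
After 8 (seek(-5, END)): offset=15
After 9 (tell()): offset=15
After 10 (seek(13, SET)): offset=13

Answer: 13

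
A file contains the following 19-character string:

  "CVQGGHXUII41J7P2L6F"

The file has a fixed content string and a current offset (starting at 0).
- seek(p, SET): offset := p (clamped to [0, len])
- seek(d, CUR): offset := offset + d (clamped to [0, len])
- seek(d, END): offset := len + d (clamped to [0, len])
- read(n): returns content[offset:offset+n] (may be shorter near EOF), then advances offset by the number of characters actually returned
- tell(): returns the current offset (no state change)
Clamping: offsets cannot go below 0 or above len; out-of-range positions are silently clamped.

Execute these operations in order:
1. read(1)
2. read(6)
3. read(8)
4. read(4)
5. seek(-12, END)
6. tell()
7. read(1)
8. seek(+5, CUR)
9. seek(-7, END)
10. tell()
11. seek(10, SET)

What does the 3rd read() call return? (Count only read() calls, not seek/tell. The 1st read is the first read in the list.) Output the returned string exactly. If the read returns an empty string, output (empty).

Answer: UII41J7P

Derivation:
After 1 (read(1)): returned 'C', offset=1
After 2 (read(6)): returned 'VQGGHX', offset=7
After 3 (read(8)): returned 'UII41J7P', offset=15
After 4 (read(4)): returned '2L6F', offset=19
After 5 (seek(-12, END)): offset=7
After 6 (tell()): offset=7
After 7 (read(1)): returned 'U', offset=8
After 8 (seek(+5, CUR)): offset=13
After 9 (seek(-7, END)): offset=12
After 10 (tell()): offset=12
After 11 (seek(10, SET)): offset=10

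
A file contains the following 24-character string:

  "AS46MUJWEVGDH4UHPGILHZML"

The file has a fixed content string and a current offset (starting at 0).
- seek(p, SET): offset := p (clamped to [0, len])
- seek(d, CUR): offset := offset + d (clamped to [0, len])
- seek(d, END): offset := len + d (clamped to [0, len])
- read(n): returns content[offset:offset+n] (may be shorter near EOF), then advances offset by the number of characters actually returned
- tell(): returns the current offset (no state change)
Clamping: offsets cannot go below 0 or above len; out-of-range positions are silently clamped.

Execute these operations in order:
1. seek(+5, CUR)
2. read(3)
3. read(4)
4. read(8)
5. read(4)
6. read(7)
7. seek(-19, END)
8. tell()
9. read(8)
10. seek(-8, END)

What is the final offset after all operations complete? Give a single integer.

After 1 (seek(+5, CUR)): offset=5
After 2 (read(3)): returned 'UJW', offset=8
After 3 (read(4)): returned 'EVGD', offset=12
After 4 (read(8)): returned 'H4UHPGIL', offset=20
After 5 (read(4)): returned 'HZML', offset=24
After 6 (read(7)): returned '', offset=24
After 7 (seek(-19, END)): offset=5
After 8 (tell()): offset=5
After 9 (read(8)): returned 'UJWEVGDH', offset=13
After 10 (seek(-8, END)): offset=16

Answer: 16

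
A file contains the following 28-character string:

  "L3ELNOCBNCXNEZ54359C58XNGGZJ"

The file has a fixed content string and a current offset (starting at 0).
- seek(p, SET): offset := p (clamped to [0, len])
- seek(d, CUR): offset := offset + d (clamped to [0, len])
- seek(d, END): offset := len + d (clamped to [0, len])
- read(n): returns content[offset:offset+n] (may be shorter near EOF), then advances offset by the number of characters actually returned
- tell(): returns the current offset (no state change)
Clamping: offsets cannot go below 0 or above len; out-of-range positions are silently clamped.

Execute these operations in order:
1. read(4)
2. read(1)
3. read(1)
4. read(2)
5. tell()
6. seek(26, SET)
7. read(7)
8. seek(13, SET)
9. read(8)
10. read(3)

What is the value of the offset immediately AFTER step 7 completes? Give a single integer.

Answer: 28

Derivation:
After 1 (read(4)): returned 'L3EL', offset=4
After 2 (read(1)): returned 'N', offset=5
After 3 (read(1)): returned 'O', offset=6
After 4 (read(2)): returned 'CB', offset=8
After 5 (tell()): offset=8
After 6 (seek(26, SET)): offset=26
After 7 (read(7)): returned 'ZJ', offset=28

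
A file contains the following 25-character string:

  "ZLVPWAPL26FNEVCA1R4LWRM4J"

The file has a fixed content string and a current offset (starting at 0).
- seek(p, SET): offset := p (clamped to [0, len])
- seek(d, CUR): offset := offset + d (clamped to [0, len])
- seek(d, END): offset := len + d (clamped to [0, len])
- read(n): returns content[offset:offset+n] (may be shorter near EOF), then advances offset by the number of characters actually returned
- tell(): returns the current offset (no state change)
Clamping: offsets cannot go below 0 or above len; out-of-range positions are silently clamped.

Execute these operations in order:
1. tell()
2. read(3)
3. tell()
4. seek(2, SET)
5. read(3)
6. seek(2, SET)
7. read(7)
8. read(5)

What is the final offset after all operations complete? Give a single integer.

Answer: 14

Derivation:
After 1 (tell()): offset=0
After 2 (read(3)): returned 'ZLV', offset=3
After 3 (tell()): offset=3
After 4 (seek(2, SET)): offset=2
After 5 (read(3)): returned 'VPW', offset=5
After 6 (seek(2, SET)): offset=2
After 7 (read(7)): returned 'VPWAPL2', offset=9
After 8 (read(5)): returned '6FNEV', offset=14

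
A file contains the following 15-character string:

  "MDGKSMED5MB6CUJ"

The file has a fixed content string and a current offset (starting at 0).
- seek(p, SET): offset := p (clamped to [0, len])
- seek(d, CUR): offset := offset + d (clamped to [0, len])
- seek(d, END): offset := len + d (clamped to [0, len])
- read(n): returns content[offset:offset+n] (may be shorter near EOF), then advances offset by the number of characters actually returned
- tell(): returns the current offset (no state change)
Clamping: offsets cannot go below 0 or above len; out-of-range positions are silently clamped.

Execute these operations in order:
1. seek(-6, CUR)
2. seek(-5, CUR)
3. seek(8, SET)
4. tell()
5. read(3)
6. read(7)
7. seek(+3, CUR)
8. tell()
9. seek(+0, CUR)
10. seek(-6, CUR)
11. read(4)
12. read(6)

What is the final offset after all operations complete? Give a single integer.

Answer: 15

Derivation:
After 1 (seek(-6, CUR)): offset=0
After 2 (seek(-5, CUR)): offset=0
After 3 (seek(8, SET)): offset=8
After 4 (tell()): offset=8
After 5 (read(3)): returned '5MB', offset=11
After 6 (read(7)): returned '6CUJ', offset=15
After 7 (seek(+3, CUR)): offset=15
After 8 (tell()): offset=15
After 9 (seek(+0, CUR)): offset=15
After 10 (seek(-6, CUR)): offset=9
After 11 (read(4)): returned 'MB6C', offset=13
After 12 (read(6)): returned 'UJ', offset=15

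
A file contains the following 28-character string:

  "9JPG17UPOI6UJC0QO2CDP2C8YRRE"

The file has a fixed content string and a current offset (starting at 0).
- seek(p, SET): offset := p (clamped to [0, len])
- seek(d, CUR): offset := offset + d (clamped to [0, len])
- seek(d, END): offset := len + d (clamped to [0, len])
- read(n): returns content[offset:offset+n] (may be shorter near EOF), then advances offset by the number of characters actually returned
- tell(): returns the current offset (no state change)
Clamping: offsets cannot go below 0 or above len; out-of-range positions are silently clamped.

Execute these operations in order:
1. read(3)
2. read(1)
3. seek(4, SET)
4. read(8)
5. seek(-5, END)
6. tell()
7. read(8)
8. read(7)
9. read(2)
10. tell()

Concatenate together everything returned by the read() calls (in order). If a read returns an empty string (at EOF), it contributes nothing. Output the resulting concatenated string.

Answer: 9JPG17UPOI6U8YRRE

Derivation:
After 1 (read(3)): returned '9JP', offset=3
After 2 (read(1)): returned 'G', offset=4
After 3 (seek(4, SET)): offset=4
After 4 (read(8)): returned '17UPOI6U', offset=12
After 5 (seek(-5, END)): offset=23
After 6 (tell()): offset=23
After 7 (read(8)): returned '8YRRE', offset=28
After 8 (read(7)): returned '', offset=28
After 9 (read(2)): returned '', offset=28
After 10 (tell()): offset=28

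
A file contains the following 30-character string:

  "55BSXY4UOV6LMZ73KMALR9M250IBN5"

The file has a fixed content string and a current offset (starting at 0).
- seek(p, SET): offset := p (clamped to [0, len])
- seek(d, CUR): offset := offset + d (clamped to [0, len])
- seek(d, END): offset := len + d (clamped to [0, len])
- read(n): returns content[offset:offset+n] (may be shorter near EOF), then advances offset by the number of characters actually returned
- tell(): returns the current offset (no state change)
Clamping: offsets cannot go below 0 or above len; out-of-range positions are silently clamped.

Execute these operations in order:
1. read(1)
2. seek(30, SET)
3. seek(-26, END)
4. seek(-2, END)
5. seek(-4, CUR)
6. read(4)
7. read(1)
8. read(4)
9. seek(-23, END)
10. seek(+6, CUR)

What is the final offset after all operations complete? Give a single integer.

Answer: 13

Derivation:
After 1 (read(1)): returned '5', offset=1
After 2 (seek(30, SET)): offset=30
After 3 (seek(-26, END)): offset=4
After 4 (seek(-2, END)): offset=28
After 5 (seek(-4, CUR)): offset=24
After 6 (read(4)): returned '50IB', offset=28
After 7 (read(1)): returned 'N', offset=29
After 8 (read(4)): returned '5', offset=30
After 9 (seek(-23, END)): offset=7
After 10 (seek(+6, CUR)): offset=13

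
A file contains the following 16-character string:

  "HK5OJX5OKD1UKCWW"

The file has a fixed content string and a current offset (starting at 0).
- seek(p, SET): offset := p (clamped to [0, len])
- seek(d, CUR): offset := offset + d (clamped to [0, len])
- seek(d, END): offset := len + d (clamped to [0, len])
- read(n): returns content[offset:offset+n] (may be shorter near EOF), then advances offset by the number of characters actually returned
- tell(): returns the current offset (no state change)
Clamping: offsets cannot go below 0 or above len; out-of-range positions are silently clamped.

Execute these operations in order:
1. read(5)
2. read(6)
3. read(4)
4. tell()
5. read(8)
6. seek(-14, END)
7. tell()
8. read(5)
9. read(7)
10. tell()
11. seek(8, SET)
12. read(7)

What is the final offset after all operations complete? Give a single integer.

Answer: 15

Derivation:
After 1 (read(5)): returned 'HK5OJ', offset=5
After 2 (read(6)): returned 'X5OKD1', offset=11
After 3 (read(4)): returned 'UKCW', offset=15
After 4 (tell()): offset=15
After 5 (read(8)): returned 'W', offset=16
After 6 (seek(-14, END)): offset=2
After 7 (tell()): offset=2
After 8 (read(5)): returned '5OJX5', offset=7
After 9 (read(7)): returned 'OKD1UKC', offset=14
After 10 (tell()): offset=14
After 11 (seek(8, SET)): offset=8
After 12 (read(7)): returned 'KD1UKCW', offset=15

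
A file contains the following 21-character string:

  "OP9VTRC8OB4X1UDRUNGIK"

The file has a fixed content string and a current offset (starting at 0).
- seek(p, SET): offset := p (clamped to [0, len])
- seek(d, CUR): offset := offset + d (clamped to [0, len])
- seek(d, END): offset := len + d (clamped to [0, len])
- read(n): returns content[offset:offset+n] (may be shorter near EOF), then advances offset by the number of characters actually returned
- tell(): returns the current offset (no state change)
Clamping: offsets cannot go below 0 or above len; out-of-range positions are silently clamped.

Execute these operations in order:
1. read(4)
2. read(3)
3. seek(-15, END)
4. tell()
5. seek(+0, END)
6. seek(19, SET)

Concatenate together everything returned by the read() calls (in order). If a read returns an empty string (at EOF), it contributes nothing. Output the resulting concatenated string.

After 1 (read(4)): returned 'OP9V', offset=4
After 2 (read(3)): returned 'TRC', offset=7
After 3 (seek(-15, END)): offset=6
After 4 (tell()): offset=6
After 5 (seek(+0, END)): offset=21
After 6 (seek(19, SET)): offset=19

Answer: OP9VTRC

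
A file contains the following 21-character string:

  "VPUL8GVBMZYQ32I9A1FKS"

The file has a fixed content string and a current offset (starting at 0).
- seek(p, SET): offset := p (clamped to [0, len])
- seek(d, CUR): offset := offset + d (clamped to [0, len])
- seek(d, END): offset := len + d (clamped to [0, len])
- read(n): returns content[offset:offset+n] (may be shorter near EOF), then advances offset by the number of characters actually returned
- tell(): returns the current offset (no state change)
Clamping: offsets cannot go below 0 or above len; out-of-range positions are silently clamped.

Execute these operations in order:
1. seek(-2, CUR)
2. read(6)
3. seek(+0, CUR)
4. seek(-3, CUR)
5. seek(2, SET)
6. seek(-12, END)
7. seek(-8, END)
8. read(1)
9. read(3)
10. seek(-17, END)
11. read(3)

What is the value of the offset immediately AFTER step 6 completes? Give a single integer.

After 1 (seek(-2, CUR)): offset=0
After 2 (read(6)): returned 'VPUL8G', offset=6
After 3 (seek(+0, CUR)): offset=6
After 4 (seek(-3, CUR)): offset=3
After 5 (seek(2, SET)): offset=2
After 6 (seek(-12, END)): offset=9

Answer: 9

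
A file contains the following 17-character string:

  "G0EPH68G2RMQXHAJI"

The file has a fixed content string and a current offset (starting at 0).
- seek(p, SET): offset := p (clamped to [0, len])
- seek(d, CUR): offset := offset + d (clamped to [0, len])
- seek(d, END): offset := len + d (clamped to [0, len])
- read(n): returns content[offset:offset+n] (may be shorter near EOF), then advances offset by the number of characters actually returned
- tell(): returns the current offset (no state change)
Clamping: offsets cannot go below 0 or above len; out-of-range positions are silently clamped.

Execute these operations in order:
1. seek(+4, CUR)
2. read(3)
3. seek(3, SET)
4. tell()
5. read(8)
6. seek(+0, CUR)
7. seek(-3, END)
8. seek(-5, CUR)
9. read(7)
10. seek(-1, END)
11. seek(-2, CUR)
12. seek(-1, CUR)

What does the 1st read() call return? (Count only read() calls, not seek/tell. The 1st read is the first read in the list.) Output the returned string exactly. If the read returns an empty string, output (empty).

Answer: H68

Derivation:
After 1 (seek(+4, CUR)): offset=4
After 2 (read(3)): returned 'H68', offset=7
After 3 (seek(3, SET)): offset=3
After 4 (tell()): offset=3
After 5 (read(8)): returned 'PH68G2RM', offset=11
After 6 (seek(+0, CUR)): offset=11
After 7 (seek(-3, END)): offset=14
After 8 (seek(-5, CUR)): offset=9
After 9 (read(7)): returned 'RMQXHAJ', offset=16
After 10 (seek(-1, END)): offset=16
After 11 (seek(-2, CUR)): offset=14
After 12 (seek(-1, CUR)): offset=13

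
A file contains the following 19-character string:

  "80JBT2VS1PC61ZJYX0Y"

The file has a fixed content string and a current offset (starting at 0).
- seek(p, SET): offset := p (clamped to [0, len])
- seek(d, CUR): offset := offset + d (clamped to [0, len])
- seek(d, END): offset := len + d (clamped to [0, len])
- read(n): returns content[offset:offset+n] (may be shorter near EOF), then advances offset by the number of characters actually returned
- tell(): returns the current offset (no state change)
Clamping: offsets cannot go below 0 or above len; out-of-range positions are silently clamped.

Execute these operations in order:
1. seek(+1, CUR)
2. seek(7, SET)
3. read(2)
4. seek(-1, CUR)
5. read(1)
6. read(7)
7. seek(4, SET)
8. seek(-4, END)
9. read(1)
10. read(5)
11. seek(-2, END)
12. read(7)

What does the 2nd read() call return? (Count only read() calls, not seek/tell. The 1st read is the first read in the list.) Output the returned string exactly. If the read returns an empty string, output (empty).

Answer: 1

Derivation:
After 1 (seek(+1, CUR)): offset=1
After 2 (seek(7, SET)): offset=7
After 3 (read(2)): returned 'S1', offset=9
After 4 (seek(-1, CUR)): offset=8
After 5 (read(1)): returned '1', offset=9
After 6 (read(7)): returned 'PC61ZJY', offset=16
After 7 (seek(4, SET)): offset=4
After 8 (seek(-4, END)): offset=15
After 9 (read(1)): returned 'Y', offset=16
After 10 (read(5)): returned 'X0Y', offset=19
After 11 (seek(-2, END)): offset=17
After 12 (read(7)): returned '0Y', offset=19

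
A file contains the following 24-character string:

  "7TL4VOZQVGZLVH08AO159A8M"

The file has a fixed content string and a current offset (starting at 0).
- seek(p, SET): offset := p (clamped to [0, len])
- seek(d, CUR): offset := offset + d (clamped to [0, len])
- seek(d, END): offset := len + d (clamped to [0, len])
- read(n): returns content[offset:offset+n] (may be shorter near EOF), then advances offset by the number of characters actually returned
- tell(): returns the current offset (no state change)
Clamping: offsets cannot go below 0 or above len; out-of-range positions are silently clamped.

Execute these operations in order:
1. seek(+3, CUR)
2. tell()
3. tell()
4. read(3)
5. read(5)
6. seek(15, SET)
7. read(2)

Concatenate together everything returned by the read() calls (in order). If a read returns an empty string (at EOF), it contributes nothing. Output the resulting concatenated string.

After 1 (seek(+3, CUR)): offset=3
After 2 (tell()): offset=3
After 3 (tell()): offset=3
After 4 (read(3)): returned '4VO', offset=6
After 5 (read(5)): returned 'ZQVGZ', offset=11
After 6 (seek(15, SET)): offset=15
After 7 (read(2)): returned '8A', offset=17

Answer: 4VOZQVGZ8A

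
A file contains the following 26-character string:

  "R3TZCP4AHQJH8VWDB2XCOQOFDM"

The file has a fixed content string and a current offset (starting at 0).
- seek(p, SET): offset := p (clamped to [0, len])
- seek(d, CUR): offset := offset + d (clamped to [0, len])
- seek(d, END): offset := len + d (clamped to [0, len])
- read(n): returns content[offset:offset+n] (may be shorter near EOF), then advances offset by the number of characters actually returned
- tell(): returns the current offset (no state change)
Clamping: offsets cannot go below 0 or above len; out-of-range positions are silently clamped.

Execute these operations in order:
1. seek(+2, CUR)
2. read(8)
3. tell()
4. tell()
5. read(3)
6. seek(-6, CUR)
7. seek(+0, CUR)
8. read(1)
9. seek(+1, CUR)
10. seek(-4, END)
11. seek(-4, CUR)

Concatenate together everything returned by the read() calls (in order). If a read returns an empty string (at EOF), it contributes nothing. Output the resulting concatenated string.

After 1 (seek(+2, CUR)): offset=2
After 2 (read(8)): returned 'TZCP4AHQ', offset=10
After 3 (tell()): offset=10
After 4 (tell()): offset=10
After 5 (read(3)): returned 'JH8', offset=13
After 6 (seek(-6, CUR)): offset=7
After 7 (seek(+0, CUR)): offset=7
After 8 (read(1)): returned 'A', offset=8
After 9 (seek(+1, CUR)): offset=9
After 10 (seek(-4, END)): offset=22
After 11 (seek(-4, CUR)): offset=18

Answer: TZCP4AHQJH8A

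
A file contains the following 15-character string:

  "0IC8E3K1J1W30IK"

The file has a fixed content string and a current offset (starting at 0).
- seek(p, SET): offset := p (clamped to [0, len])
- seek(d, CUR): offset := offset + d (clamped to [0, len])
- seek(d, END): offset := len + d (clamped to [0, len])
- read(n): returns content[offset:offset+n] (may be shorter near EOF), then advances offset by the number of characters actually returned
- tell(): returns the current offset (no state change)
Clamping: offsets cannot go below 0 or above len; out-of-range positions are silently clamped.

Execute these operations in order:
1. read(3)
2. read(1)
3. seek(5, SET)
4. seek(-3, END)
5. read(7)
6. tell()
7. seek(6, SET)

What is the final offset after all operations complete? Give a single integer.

After 1 (read(3)): returned '0IC', offset=3
After 2 (read(1)): returned '8', offset=4
After 3 (seek(5, SET)): offset=5
After 4 (seek(-3, END)): offset=12
After 5 (read(7)): returned '0IK', offset=15
After 6 (tell()): offset=15
After 7 (seek(6, SET)): offset=6

Answer: 6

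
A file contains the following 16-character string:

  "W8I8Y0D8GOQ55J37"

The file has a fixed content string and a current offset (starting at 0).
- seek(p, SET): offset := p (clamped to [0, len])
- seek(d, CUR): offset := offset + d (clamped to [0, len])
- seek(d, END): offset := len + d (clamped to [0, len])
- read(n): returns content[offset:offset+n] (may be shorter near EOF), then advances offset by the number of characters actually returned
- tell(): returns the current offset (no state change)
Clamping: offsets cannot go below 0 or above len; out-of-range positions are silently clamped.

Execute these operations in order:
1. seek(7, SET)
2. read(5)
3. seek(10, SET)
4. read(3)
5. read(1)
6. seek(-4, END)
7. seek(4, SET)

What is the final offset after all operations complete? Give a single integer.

Answer: 4

Derivation:
After 1 (seek(7, SET)): offset=7
After 2 (read(5)): returned '8GOQ5', offset=12
After 3 (seek(10, SET)): offset=10
After 4 (read(3)): returned 'Q55', offset=13
After 5 (read(1)): returned 'J', offset=14
After 6 (seek(-4, END)): offset=12
After 7 (seek(4, SET)): offset=4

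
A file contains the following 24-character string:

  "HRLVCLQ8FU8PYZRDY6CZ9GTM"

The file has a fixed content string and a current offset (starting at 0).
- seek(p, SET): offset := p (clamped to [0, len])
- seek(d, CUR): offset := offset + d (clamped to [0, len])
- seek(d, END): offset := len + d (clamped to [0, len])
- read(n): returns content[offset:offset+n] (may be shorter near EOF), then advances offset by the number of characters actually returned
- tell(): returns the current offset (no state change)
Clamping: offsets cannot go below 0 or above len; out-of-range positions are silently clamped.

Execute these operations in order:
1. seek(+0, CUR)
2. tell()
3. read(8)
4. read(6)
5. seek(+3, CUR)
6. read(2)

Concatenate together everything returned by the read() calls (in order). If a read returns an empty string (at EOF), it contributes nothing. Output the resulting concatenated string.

Answer: HRLVCLQ8FU8PYZ6C

Derivation:
After 1 (seek(+0, CUR)): offset=0
After 2 (tell()): offset=0
After 3 (read(8)): returned 'HRLVCLQ8', offset=8
After 4 (read(6)): returned 'FU8PYZ', offset=14
After 5 (seek(+3, CUR)): offset=17
After 6 (read(2)): returned '6C', offset=19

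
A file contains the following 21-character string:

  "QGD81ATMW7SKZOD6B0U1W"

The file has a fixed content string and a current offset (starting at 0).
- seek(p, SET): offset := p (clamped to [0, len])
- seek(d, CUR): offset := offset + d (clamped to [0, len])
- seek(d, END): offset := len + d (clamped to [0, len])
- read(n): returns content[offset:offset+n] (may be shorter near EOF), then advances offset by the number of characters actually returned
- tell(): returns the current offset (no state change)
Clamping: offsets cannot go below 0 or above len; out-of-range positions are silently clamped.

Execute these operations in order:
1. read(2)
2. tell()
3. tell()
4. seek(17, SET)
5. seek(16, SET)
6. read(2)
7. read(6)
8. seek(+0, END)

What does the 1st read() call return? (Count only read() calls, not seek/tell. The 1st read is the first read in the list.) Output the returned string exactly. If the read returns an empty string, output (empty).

Answer: QG

Derivation:
After 1 (read(2)): returned 'QG', offset=2
After 2 (tell()): offset=2
After 3 (tell()): offset=2
After 4 (seek(17, SET)): offset=17
After 5 (seek(16, SET)): offset=16
After 6 (read(2)): returned 'B0', offset=18
After 7 (read(6)): returned 'U1W', offset=21
After 8 (seek(+0, END)): offset=21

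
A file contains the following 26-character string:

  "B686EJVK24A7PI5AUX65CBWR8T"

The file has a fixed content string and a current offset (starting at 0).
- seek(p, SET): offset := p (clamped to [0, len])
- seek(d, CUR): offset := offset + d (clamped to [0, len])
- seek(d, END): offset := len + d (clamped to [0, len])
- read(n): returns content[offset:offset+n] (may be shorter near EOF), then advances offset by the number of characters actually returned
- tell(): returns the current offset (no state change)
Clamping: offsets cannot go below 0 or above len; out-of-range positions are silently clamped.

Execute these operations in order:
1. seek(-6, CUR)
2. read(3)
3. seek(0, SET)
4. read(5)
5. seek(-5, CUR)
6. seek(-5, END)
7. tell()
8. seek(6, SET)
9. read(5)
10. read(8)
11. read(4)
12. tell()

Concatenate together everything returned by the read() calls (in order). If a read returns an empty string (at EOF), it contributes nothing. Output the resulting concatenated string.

Answer: B68B686EVK24A7PI5AUX65CBW

Derivation:
After 1 (seek(-6, CUR)): offset=0
After 2 (read(3)): returned 'B68', offset=3
After 3 (seek(0, SET)): offset=0
After 4 (read(5)): returned 'B686E', offset=5
After 5 (seek(-5, CUR)): offset=0
After 6 (seek(-5, END)): offset=21
After 7 (tell()): offset=21
After 8 (seek(6, SET)): offset=6
After 9 (read(5)): returned 'VK24A', offset=11
After 10 (read(8)): returned '7PI5AUX6', offset=19
After 11 (read(4)): returned '5CBW', offset=23
After 12 (tell()): offset=23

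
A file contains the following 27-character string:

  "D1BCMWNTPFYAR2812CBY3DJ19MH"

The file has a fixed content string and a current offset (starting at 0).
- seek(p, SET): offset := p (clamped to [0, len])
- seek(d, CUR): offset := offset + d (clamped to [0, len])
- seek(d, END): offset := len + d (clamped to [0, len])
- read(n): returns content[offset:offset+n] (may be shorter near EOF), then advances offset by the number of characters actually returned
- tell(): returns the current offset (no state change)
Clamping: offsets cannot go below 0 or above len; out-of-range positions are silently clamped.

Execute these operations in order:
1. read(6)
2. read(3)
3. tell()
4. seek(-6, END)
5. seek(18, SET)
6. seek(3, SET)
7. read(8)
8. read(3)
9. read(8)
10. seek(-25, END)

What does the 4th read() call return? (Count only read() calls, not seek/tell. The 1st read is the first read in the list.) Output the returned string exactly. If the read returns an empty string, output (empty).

Answer: AR2

Derivation:
After 1 (read(6)): returned 'D1BCMW', offset=6
After 2 (read(3)): returned 'NTP', offset=9
After 3 (tell()): offset=9
After 4 (seek(-6, END)): offset=21
After 5 (seek(18, SET)): offset=18
After 6 (seek(3, SET)): offset=3
After 7 (read(8)): returned 'CMWNTPFY', offset=11
After 8 (read(3)): returned 'AR2', offset=14
After 9 (read(8)): returned '812CBY3D', offset=22
After 10 (seek(-25, END)): offset=2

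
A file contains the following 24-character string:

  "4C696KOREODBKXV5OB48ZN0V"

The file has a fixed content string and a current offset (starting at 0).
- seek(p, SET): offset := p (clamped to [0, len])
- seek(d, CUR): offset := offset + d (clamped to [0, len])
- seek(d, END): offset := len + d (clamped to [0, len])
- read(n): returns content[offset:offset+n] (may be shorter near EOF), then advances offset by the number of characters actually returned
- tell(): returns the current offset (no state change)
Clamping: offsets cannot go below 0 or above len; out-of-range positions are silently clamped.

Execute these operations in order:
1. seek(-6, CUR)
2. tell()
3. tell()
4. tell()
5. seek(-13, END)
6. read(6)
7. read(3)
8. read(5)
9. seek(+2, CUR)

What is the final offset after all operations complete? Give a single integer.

After 1 (seek(-6, CUR)): offset=0
After 2 (tell()): offset=0
After 3 (tell()): offset=0
After 4 (tell()): offset=0
After 5 (seek(-13, END)): offset=11
After 6 (read(6)): returned 'BKXV5O', offset=17
After 7 (read(3)): returned 'B48', offset=20
After 8 (read(5)): returned 'ZN0V', offset=24
After 9 (seek(+2, CUR)): offset=24

Answer: 24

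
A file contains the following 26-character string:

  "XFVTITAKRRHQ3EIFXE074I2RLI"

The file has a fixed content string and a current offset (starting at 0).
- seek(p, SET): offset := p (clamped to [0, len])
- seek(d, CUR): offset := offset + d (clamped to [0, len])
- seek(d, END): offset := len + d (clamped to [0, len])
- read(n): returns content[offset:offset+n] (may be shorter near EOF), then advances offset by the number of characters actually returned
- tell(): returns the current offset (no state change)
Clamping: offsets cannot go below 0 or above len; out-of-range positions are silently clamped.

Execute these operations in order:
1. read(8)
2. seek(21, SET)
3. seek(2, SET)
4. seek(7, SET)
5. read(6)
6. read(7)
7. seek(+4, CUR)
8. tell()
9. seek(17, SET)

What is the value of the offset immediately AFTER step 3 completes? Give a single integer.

Answer: 2

Derivation:
After 1 (read(8)): returned 'XFVTITAK', offset=8
After 2 (seek(21, SET)): offset=21
After 3 (seek(2, SET)): offset=2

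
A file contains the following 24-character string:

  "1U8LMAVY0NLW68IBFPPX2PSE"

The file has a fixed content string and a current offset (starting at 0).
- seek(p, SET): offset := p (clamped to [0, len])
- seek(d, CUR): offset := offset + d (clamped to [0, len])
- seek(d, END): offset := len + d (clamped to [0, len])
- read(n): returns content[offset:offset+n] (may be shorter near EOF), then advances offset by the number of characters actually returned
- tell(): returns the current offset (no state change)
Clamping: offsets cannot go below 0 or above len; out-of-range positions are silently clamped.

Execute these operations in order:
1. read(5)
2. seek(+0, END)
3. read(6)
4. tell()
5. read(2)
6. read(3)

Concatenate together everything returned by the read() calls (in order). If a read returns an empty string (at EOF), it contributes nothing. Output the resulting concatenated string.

Answer: 1U8LM

Derivation:
After 1 (read(5)): returned '1U8LM', offset=5
After 2 (seek(+0, END)): offset=24
After 3 (read(6)): returned '', offset=24
After 4 (tell()): offset=24
After 5 (read(2)): returned '', offset=24
After 6 (read(3)): returned '', offset=24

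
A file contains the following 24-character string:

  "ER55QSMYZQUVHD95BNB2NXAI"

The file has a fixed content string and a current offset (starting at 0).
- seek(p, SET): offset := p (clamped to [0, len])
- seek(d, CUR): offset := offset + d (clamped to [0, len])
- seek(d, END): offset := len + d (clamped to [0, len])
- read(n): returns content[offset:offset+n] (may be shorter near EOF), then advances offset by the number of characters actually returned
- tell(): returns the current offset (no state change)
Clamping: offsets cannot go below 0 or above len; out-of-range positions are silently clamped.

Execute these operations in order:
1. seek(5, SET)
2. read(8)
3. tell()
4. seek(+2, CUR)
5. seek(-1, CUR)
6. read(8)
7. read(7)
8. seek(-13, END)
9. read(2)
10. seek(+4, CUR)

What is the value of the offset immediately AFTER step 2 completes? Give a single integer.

Answer: 13

Derivation:
After 1 (seek(5, SET)): offset=5
After 2 (read(8)): returned 'SMYZQUVH', offset=13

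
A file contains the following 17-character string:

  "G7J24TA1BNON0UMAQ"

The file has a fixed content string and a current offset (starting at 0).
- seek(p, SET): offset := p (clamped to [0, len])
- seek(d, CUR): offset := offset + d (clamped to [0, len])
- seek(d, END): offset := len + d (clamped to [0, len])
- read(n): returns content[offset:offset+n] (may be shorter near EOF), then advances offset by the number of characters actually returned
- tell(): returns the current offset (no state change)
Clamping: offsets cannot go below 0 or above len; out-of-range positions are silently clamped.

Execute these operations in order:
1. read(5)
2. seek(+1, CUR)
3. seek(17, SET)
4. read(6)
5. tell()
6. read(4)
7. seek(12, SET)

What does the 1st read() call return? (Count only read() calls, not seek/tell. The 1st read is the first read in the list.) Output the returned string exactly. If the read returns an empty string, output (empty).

After 1 (read(5)): returned 'G7J24', offset=5
After 2 (seek(+1, CUR)): offset=6
After 3 (seek(17, SET)): offset=17
After 4 (read(6)): returned '', offset=17
After 5 (tell()): offset=17
After 6 (read(4)): returned '', offset=17
After 7 (seek(12, SET)): offset=12

Answer: G7J24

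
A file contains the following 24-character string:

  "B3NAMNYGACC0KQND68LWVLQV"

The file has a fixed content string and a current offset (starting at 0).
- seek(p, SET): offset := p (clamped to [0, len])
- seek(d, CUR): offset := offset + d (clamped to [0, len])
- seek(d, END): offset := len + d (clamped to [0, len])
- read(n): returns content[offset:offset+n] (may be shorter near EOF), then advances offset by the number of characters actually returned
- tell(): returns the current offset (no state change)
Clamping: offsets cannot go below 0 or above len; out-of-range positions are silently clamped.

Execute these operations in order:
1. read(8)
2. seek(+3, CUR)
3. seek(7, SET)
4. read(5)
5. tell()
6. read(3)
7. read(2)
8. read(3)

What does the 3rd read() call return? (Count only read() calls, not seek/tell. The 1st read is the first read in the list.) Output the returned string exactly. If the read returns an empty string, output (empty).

After 1 (read(8)): returned 'B3NAMNYG', offset=8
After 2 (seek(+3, CUR)): offset=11
After 3 (seek(7, SET)): offset=7
After 4 (read(5)): returned 'GACC0', offset=12
After 5 (tell()): offset=12
After 6 (read(3)): returned 'KQN', offset=15
After 7 (read(2)): returned 'D6', offset=17
After 8 (read(3)): returned '8LW', offset=20

Answer: KQN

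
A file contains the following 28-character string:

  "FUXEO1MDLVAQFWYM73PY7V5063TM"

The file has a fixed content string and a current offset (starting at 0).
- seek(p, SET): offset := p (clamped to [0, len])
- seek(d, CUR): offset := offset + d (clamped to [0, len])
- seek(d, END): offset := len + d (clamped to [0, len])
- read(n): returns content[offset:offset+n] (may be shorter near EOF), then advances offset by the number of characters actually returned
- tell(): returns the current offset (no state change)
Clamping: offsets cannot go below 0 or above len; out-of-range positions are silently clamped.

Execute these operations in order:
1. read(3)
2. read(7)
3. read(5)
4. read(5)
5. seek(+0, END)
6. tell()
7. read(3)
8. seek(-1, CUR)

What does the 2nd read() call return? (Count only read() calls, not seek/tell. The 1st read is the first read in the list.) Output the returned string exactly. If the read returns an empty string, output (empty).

After 1 (read(3)): returned 'FUX', offset=3
After 2 (read(7)): returned 'EO1MDLV', offset=10
After 3 (read(5)): returned 'AQFWY', offset=15
After 4 (read(5)): returned 'M73PY', offset=20
After 5 (seek(+0, END)): offset=28
After 6 (tell()): offset=28
After 7 (read(3)): returned '', offset=28
After 8 (seek(-1, CUR)): offset=27

Answer: EO1MDLV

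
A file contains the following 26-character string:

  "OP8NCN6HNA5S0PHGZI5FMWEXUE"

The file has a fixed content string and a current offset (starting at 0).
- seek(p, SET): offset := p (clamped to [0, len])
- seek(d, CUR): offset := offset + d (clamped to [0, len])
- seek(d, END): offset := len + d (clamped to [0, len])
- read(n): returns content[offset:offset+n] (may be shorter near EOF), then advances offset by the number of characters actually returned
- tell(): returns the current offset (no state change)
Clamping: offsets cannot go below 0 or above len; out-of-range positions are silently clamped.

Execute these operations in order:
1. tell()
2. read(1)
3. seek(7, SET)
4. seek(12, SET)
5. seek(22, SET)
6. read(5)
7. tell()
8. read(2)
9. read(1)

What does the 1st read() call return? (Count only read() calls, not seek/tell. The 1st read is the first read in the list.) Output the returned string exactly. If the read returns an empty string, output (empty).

Answer: O

Derivation:
After 1 (tell()): offset=0
After 2 (read(1)): returned 'O', offset=1
After 3 (seek(7, SET)): offset=7
After 4 (seek(12, SET)): offset=12
After 5 (seek(22, SET)): offset=22
After 6 (read(5)): returned 'EXUE', offset=26
After 7 (tell()): offset=26
After 8 (read(2)): returned '', offset=26
After 9 (read(1)): returned '', offset=26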